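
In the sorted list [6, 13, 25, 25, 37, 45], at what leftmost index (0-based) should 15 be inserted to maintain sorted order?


List is sorted: [6, 13, 25, 25, 37, 45]
We need the leftmost position where 15 can be inserted, i.e. the first index whose element is >= 15 (or the end of the list if none is).
Binary search with low=0, high=6 (0-based indices):
  low=0, high=6, mid=3: a[3]=25 >= 15, so high = 3
  low=0, high=3, mid=1: a[1]=13 < 15, so low = 2
  low=2, high=3, mid=2: a[2]=25 >= 15, so high = 2
Now low = high = 2, so the insertion index is 2.
Final answer: 2


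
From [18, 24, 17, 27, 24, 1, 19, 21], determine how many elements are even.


Check each element:
  18 is even
  24 is even
  17 is odd
  27 is odd
  24 is even
  1 is odd
  19 is odd
  21 is odd
Evens: [18, 24, 24]
Count of evens = 3
Final answer: 3


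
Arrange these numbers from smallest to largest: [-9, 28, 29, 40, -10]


Original list: [-9, 28, 29, 40, -10]
Repeatedly take the smallest remaining element:
  Remaining [-9, 28, 29, 40, -10] -> smallest is -10
  Remaining [-9, 28, 29, 40] -> smallest is -9
  Remaining [28, 29, 40] -> smallest is 28
  Remaining [29, 40] -> smallest is 29
  Remaining [40] -> smallest is 40
Collecting the picks in order gives the sorted list.
Final answer: [-10, -9, 28, 29, 40]


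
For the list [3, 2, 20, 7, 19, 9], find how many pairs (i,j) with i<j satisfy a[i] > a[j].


For each element, count the later elements that are smaller than it:
  3 (index 0): smaller elements after it = [2] -> 1
  2 (index 1): smaller elements after it = [] -> 0
  20 (index 2): smaller elements after it = [7, 19, 9] -> 3
  7 (index 3): smaller elements after it = [] -> 0
  19 (index 4): smaller elements after it = [9] -> 1
Total inversions = 1 + 0 + 3 + 0 + 1 = 5
Final answer: 5


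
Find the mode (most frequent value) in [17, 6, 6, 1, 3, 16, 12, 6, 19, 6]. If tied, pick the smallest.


Count the frequency of each value:
  1 appears 1 time(s)
  3 appears 1 time(s)
  6 appears 4 time(s)
  12 appears 1 time(s)
  16 appears 1 time(s)
  17 appears 1 time(s)
  19 appears 1 time(s)
Maximum frequency is 4.
Only 6 reaches that frequency, so it is the mode.
Final answer: 6


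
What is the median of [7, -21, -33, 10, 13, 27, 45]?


First, sort the list: [-33, -21, 7, 10, 13, 27, 45]
The list has 7 elements (odd count).
The middle index is 3 (0-based), and the element there is 10.
Final answer: 10


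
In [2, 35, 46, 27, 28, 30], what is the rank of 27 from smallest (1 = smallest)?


Sort ascending: [2, 27, 28, 30, 35, 46]
Find 27 in the sorted list.
27 is at position 2 (1-indexed).
Final answer: 2


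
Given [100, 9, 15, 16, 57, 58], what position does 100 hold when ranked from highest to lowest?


Sort descending: [100, 58, 57, 16, 15, 9]
Find 100 in the sorted list.
100 is at position 1.
Final answer: 1


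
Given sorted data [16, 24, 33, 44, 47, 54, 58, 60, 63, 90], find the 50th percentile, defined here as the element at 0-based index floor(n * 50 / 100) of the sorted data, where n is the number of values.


The dataset has n = 10 elements.
Index = floor(10 * 50 / 100) = floor(500 / 100) = floor(5) = 5
Counting from index 0 in the sorted data, the element at index 5 is 54.
Final answer: 54


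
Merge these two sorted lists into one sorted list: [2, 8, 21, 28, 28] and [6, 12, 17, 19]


List A: [2, 8, 21, 28, 28]
List B: [6, 12, 17, 19]
Repeatedly compare the front elements and take the smaller:
  2 vs 6 -> take 2
  8 vs 6 -> take 6
  8 vs 12 -> take 8
  21 vs 12 -> take 12
  21 vs 17 -> take 17
  21 vs 19 -> take 19
  B is exhausted; append the rest of A: [21, 28, 28]
Final answer: [2, 6, 8, 12, 17, 19, 21, 28, 28]


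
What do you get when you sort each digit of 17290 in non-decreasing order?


The number 17290 has digits: 1, 7, 2, 9, 0
Sorted: 0, 1, 2, 7, 9
Joining the sorted digits gives the result.
Final answer: 01279


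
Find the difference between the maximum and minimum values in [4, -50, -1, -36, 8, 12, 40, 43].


Maximum value: 43
Minimum value: -50
Range = 43 - (-50) = 93
Final answer: 93


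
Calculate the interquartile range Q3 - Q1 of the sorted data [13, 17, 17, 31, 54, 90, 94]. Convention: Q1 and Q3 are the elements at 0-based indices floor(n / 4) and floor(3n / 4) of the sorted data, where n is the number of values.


The data has n = 7 elements.
Q1 index = floor(7 / 4) = floor(1.75) = 1; Q3 index = floor(3 * 7 / 4) = floor(5.25) = 5
Q1 = element at index 1 = 17
Q3 = element at index 5 = 90
IQR = 90 - 17 = 73
Final answer: 73


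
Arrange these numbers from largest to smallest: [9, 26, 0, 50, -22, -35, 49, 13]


Original list: [9, 26, 0, 50, -22, -35, 49, 13]
Repeatedly take the largest remaining element:
  Remaining [9, 26, 0, 50, -22, -35, 49, 13] -> largest is 50
  Remaining [9, 26, 0, -22, -35, 49, 13] -> largest is 49
  Remaining [9, 26, 0, -22, -35, 13] -> largest is 26
  Remaining [9, 0, -22, -35, 13] -> largest is 13
  Remaining [9, 0, -22, -35] -> largest is 9
  Remaining [0, -22, -35] -> largest is 0
  Remaining [-22, -35] -> largest is -22
  Remaining [-35] -> largest is -35
Collecting the picks in order gives the descending list.
Final answer: [50, 49, 26, 13, 9, 0, -22, -35]


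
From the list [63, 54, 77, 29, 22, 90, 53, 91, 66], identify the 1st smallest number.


Sort ascending: [22, 29, 53, 54, 63, 66, 77, 90, 91]
The 1st element (1-indexed) is at index 0.
Value = 22
Final answer: 22


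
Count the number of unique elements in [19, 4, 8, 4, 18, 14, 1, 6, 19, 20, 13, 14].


List all unique values:
Distinct values: [1, 4, 6, 8, 13, 14, 18, 19, 20]
Count = 9
Final answer: 9


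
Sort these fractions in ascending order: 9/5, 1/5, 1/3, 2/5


Convert to decimal for comparison:
  9/5 = 1.8
  1/5 = 0.2
  1/3 = 0.3333
  2/5 = 0.4
Decimals in increasing order: 0.2 < 0.3333 < 0.4 < 1.8
Writing each back as its fraction gives the sorted order.
Final answer: 1/5, 1/3, 2/5, 9/5


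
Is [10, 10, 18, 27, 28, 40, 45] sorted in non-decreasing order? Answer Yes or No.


Check consecutive pairs:
  10 <= 10? True
  10 <= 18? True
  18 <= 27? True
  27 <= 28? True
  28 <= 40? True
  40 <= 45? True
Every consecutive pair is in order, so the list is non-decreasing.
Final answer: Yes


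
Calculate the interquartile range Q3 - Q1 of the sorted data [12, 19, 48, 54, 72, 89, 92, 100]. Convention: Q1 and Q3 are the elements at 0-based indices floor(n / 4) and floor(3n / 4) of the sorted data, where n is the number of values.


The data has n = 8 elements.
Q1 index = floor(8 / 4) = floor(2) = 2; Q3 index = floor(3 * 8 / 4) = floor(6) = 6
Q1 = element at index 2 = 48
Q3 = element at index 6 = 92
IQR = 92 - 48 = 44
Final answer: 44


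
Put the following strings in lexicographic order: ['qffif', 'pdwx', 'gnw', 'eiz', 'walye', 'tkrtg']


Compare strings character by character (the first differing letter decides):
  'eiz' < 'gnw' since 'e' < 'g' at position 1
  'gnw' < 'pdwx' since 'g' < 'p' at position 1
  'pdwx' < 'qffif' since 'p' < 'q' at position 1
  'qffif' < 'tkrtg' since 'q' < 't' at position 1
  'tkrtg' < 'walye' since 't' < 'w' at position 1
Chaining these comparisons gives the alphabetical order.
Final answer: ['eiz', 'gnw', 'pdwx', 'qffif', 'tkrtg', 'walye']


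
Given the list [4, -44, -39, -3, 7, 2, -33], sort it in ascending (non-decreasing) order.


Original list: [4, -44, -39, -3, 7, 2, -33]
Repeatedly take the smallest remaining element:
  Remaining [4, -44, -39, -3, 7, 2, -33] -> smallest is -44
  Remaining [4, -39, -3, 7, 2, -33] -> smallest is -39
  Remaining [4, -3, 7, 2, -33] -> smallest is -33
  Remaining [4, -3, 7, 2] -> smallest is -3
  Remaining [4, 7, 2] -> smallest is 2
  Remaining [4, 7] -> smallest is 4
  Remaining [7] -> smallest is 7
Collecting the picks in order gives the sorted list.
Final answer: [-44, -39, -33, -3, 2, 4, 7]


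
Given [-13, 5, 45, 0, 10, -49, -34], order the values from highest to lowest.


Original list: [-13, 5, 45, 0, 10, -49, -34]
Repeatedly take the largest remaining element:
  Remaining [-13, 5, 45, 0, 10, -49, -34] -> largest is 45
  Remaining [-13, 5, 0, 10, -49, -34] -> largest is 10
  Remaining [-13, 5, 0, -49, -34] -> largest is 5
  Remaining [-13, 0, -49, -34] -> largest is 0
  Remaining [-13, -49, -34] -> largest is -13
  Remaining [-49, -34] -> largest is -34
  Remaining [-49] -> largest is -49
Collecting the picks in order gives the descending list.
Final answer: [45, 10, 5, 0, -13, -34, -49]


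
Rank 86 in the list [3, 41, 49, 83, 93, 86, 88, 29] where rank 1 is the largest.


Sort descending: [93, 88, 86, 83, 49, 41, 29, 3]
Find 86 in the sorted list.
86 is at position 3.
Final answer: 3


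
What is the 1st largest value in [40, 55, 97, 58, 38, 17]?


Sort descending: [97, 58, 55, 40, 38, 17]
The 1st element (1-indexed) is at index 0.
Value = 97
Final answer: 97


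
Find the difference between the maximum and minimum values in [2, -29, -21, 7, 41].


Maximum value: 41
Minimum value: -29
Range = 41 - (-29) = 70
Final answer: 70


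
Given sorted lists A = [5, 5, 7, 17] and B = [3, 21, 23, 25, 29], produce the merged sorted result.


List A: [5, 5, 7, 17]
List B: [3, 21, 23, 25, 29]
Repeatedly compare the front elements and take the smaller:
  5 vs 3 -> take 3
  5 vs 21 -> take 5
  5 vs 21 -> take 5
  7 vs 21 -> take 7
  17 vs 21 -> take 17
  A is exhausted; append the rest of B: [21, 23, 25, 29]
Final answer: [3, 5, 5, 7, 17, 21, 23, 25, 29]


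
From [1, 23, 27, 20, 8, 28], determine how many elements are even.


Check each element:
  1 is odd
  23 is odd
  27 is odd
  20 is even
  8 is even
  28 is even
Evens: [20, 8, 28]
Count of evens = 3
Final answer: 3


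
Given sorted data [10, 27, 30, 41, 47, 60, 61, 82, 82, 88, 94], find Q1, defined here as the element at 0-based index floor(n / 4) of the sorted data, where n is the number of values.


The list has n = 11 elements.
Q1 index = floor(11 / 4) = floor(2.75) = 2
Counting from index 0 in the sorted data, the element at index 2 is 30.
Final answer: 30


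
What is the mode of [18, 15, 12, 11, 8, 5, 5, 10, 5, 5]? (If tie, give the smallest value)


Count the frequency of each value:
  5 appears 4 time(s)
  8 appears 1 time(s)
  10 appears 1 time(s)
  11 appears 1 time(s)
  12 appears 1 time(s)
  15 appears 1 time(s)
  18 appears 1 time(s)
Maximum frequency is 4.
Only 5 reaches that frequency, so it is the mode.
Final answer: 5


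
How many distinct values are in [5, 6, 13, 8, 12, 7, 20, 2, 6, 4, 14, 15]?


List all unique values:
Distinct values: [2, 4, 5, 6, 7, 8, 12, 13, 14, 15, 20]
Count = 11
Final answer: 11


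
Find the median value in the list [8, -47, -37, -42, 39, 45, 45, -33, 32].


First, sort the list: [-47, -42, -37, -33, 8, 32, 39, 45, 45]
The list has 9 elements (odd count).
The middle index is 4 (0-based), and the element there is 8.
Final answer: 8


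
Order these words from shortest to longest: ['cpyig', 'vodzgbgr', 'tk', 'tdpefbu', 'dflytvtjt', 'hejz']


Compute lengths:
  'cpyig' has length 5
  'vodzgbgr' has length 8
  'tk' has length 2
  'tdpefbu' has length 7
  'dflytvtjt' has length 9
  'hejz' has length 4
Lengths in increasing order: 2 < 4 < 5 < 7 < 8 < 9
Listing the words in that order gives the answer.
Final answer: ['tk', 'hejz', 'cpyig', 'tdpefbu', 'vodzgbgr', 'dflytvtjt']


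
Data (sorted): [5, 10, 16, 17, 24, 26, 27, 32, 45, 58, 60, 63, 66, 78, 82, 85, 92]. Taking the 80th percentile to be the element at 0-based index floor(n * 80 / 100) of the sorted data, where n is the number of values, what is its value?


The dataset has n = 17 elements.
Index = floor(17 * 80 / 100) = floor(1360 / 100) = floor(13.6) = 13
Counting from index 0 in the sorted data, the element at index 13 is 78.
Final answer: 78


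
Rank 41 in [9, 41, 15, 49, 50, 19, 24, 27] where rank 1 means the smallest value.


Sort ascending: [9, 15, 19, 24, 27, 41, 49, 50]
Find 41 in the sorted list.
41 is at position 6 (1-indexed).
Final answer: 6


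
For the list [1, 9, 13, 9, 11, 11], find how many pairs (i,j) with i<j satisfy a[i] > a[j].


For each element, count the later elements that are smaller than it:
  1 (index 0): smaller elements after it = [] -> 0
  9 (index 1): smaller elements after it = [] -> 0
  13 (index 2): smaller elements after it = [9, 11, 11] -> 3
  9 (index 3): smaller elements after it = [] -> 0
  11 (index 4): smaller elements after it = [] -> 0
Total inversions = 0 + 0 + 3 + 0 + 0 = 3
Final answer: 3


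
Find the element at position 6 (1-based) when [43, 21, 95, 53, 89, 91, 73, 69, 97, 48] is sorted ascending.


Sort ascending: [21, 43, 48, 53, 69, 73, 89, 91, 95, 97]
The 6th element (1-indexed) is at index 5.
Value = 73
Final answer: 73


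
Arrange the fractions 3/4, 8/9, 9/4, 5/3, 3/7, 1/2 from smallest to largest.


Convert to decimal for comparison:
  3/4 = 0.75
  8/9 = 0.8889
  9/4 = 2.25
  5/3 = 1.6667
  3/7 = 0.4286
  1/2 = 0.5
Decimals in increasing order: 0.4286 < 0.5 < 0.75 < 0.8889 < 1.6667 < 2.25
Writing each back as its fraction gives the sorted order.
Final answer: 3/7, 1/2, 3/4, 8/9, 5/3, 9/4


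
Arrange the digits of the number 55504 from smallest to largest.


The number 55504 has digits: 5, 5, 5, 0, 4
Sorted: 0, 4, 5, 5, 5
Joining the sorted digits gives the result.
Final answer: 04555


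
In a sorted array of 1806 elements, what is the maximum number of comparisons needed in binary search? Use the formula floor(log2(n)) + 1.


Binary search halves the search space each step.
Maximum comparisons = floor(log2(1806)) + 1
log2(1806) = 10.8186
floor(log2(1806)) = 10, so 10 + 1 = 11
Final answer: 11


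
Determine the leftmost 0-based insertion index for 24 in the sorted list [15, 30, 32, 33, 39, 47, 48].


List is sorted: [15, 30, 32, 33, 39, 47, 48]
We need the leftmost position where 24 can be inserted, i.e. the first index whose element is >= 24 (or the end of the list if none is).
Binary search with low=0, high=7 (0-based indices):
  low=0, high=7, mid=3: a[3]=33 >= 24, so high = 3
  low=0, high=3, mid=1: a[1]=30 >= 24, so high = 1
  low=0, high=1, mid=0: a[0]=15 < 24, so low = 1
Now low = high = 1, so the insertion index is 1.
Final answer: 1


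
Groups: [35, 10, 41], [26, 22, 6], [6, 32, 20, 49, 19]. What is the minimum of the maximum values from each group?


Find max of each group:
  Group 1: [35, 10, 41] -> max = 41
  Group 2: [26, 22, 6] -> max = 26
  Group 3: [6, 32, 20, 49, 19] -> max = 49
Maxes: [41, 26, 49]
Minimum of maxes = 26
Final answer: 26


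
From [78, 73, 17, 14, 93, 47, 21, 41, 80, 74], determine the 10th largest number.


Sort descending: [93, 80, 78, 74, 73, 47, 41, 21, 17, 14]
The 10th element (1-indexed) is at index 9.
Value = 14
Final answer: 14


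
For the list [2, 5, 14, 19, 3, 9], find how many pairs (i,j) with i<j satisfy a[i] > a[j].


For each element, count the later elements that are smaller than it:
  2 (index 0): smaller elements after it = [] -> 0
  5 (index 1): smaller elements after it = [3] -> 1
  14 (index 2): smaller elements after it = [3, 9] -> 2
  19 (index 3): smaller elements after it = [3, 9] -> 2
  3 (index 4): smaller elements after it = [] -> 0
Total inversions = 0 + 1 + 2 + 2 + 0 = 5
Final answer: 5


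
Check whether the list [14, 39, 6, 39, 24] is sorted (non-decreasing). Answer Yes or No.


Check consecutive pairs:
  14 <= 39? True
  39 <= 6? False
  6 <= 39? True
  39 <= 24? False
2 consecutive pair(s) are out of order, so the list is not sorted.
Final answer: No


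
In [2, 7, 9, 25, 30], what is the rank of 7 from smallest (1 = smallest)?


Sort ascending: [2, 7, 9, 25, 30]
Find 7 in the sorted list.
7 is at position 2 (1-indexed).
Final answer: 2


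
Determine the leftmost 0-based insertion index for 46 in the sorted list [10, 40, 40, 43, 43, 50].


List is sorted: [10, 40, 40, 43, 43, 50]
We need the leftmost position where 46 can be inserted, i.e. the first index whose element is >= 46 (or the end of the list if none is).
Binary search with low=0, high=6 (0-based indices):
  low=0, high=6, mid=3: a[3]=43 < 46, so low = 4
  low=4, high=6, mid=5: a[5]=50 >= 46, so high = 5
  low=4, high=5, mid=4: a[4]=43 < 46, so low = 5
Now low = high = 5, so the insertion index is 5.
Final answer: 5


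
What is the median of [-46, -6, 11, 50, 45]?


First, sort the list: [-46, -6, 11, 45, 50]
The list has 5 elements (odd count).
The middle index is 2 (0-based), and the element there is 11.
Final answer: 11


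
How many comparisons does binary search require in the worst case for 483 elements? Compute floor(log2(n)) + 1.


Binary search halves the search space each step.
Maximum comparisons = floor(log2(483)) + 1
log2(483) = 8.9159
floor(log2(483)) = 8, so 8 + 1 = 9
Final answer: 9


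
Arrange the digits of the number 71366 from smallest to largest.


The number 71366 has digits: 7, 1, 3, 6, 6
Sorted: 1, 3, 6, 6, 7
Joining the sorted digits gives the result.
Final answer: 13667


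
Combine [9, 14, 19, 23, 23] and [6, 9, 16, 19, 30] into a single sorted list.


List A: [9, 14, 19, 23, 23]
List B: [6, 9, 16, 19, 30]
Repeatedly compare the front elements and take the smaller:
  9 vs 6 -> take 6
  9 vs 9 -> take 9
  14 vs 9 -> take 9
  14 vs 16 -> take 14
  19 vs 16 -> take 16
  19 vs 19 -> take 19
  23 vs 19 -> take 19
  23 vs 30 -> take 23
  23 vs 30 -> take 23
  A is exhausted; append the rest of B: [30]
Final answer: [6, 9, 9, 14, 16, 19, 19, 23, 23, 30]


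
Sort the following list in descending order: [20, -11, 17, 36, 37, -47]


Original list: [20, -11, 17, 36, 37, -47]
Repeatedly take the largest remaining element:
  Remaining [20, -11, 17, 36, 37, -47] -> largest is 37
  Remaining [20, -11, 17, 36, -47] -> largest is 36
  Remaining [20, -11, 17, -47] -> largest is 20
  Remaining [-11, 17, -47] -> largest is 17
  Remaining [-11, -47] -> largest is -11
  Remaining [-47] -> largest is -47
Collecting the picks in order gives the descending list.
Final answer: [37, 36, 20, 17, -11, -47]


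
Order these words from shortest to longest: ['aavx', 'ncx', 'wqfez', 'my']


Compute lengths:
  'aavx' has length 4
  'ncx' has length 3
  'wqfez' has length 5
  'my' has length 2
Lengths in increasing order: 2 < 3 < 4 < 5
Listing the words in that order gives the answer.
Final answer: ['my', 'ncx', 'aavx', 'wqfez']


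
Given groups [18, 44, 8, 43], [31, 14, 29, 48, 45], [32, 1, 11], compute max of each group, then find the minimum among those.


Find max of each group:
  Group 1: [18, 44, 8, 43] -> max = 44
  Group 2: [31, 14, 29, 48, 45] -> max = 48
  Group 3: [32, 1, 11] -> max = 32
Maxes: [44, 48, 32]
Minimum of maxes = 32
Final answer: 32


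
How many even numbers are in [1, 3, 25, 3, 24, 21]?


Check each element:
  1 is odd
  3 is odd
  25 is odd
  3 is odd
  24 is even
  21 is odd
Evens: [24]
Count of evens = 1
Final answer: 1


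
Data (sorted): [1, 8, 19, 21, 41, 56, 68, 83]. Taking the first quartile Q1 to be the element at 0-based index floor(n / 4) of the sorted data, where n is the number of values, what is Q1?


The list has n = 8 elements.
Q1 index = floor(8 / 4) = floor(2) = 2
Counting from index 0 in the sorted data, the element at index 2 is 19.
Final answer: 19


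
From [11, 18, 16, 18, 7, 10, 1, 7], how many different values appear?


List all unique values:
Distinct values: [1, 7, 10, 11, 16, 18]
Count = 6
Final answer: 6


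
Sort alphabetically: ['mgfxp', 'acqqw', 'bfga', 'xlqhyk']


Compare strings character by character (the first differing letter decides):
  'acqqw' < 'bfga' since 'a' < 'b' at position 1
  'bfga' < 'mgfxp' since 'b' < 'm' at position 1
  'mgfxp' < 'xlqhyk' since 'm' < 'x' at position 1
Chaining these comparisons gives the alphabetical order.
Final answer: ['acqqw', 'bfga', 'mgfxp', 'xlqhyk']


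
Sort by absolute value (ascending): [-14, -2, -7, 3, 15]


Compute absolute values:
  |-14| = 14
  |-2| = 2
  |-7| = 7
  |3| = 3
  |15| = 15
Absolute values in increasing order: 2 < 3 < 7 < 14 < 15
Listing the original numbers in that order gives the answer.
Final answer: [-2, 3, -7, -14, 15]


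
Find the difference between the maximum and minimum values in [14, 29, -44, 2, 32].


Maximum value: 32
Minimum value: -44
Range = 32 - (-44) = 76
Final answer: 76


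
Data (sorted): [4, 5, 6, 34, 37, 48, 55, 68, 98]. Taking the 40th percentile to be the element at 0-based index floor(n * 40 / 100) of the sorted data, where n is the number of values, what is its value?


The dataset has n = 9 elements.
Index = floor(9 * 40 / 100) = floor(360 / 100) = floor(3.6) = 3
Counting from index 0 in the sorted data, the element at index 3 is 34.
Final answer: 34


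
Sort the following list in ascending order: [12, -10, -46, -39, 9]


Original list: [12, -10, -46, -39, 9]
Repeatedly take the smallest remaining element:
  Remaining [12, -10, -46, -39, 9] -> smallest is -46
  Remaining [12, -10, -39, 9] -> smallest is -39
  Remaining [12, -10, 9] -> smallest is -10
  Remaining [12, 9] -> smallest is 9
  Remaining [12] -> smallest is 12
Collecting the picks in order gives the sorted list.
Final answer: [-46, -39, -10, 9, 12]


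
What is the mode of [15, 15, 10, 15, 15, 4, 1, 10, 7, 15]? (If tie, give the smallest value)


Count the frequency of each value:
  1 appears 1 time(s)
  4 appears 1 time(s)
  7 appears 1 time(s)
  10 appears 2 time(s)
  15 appears 5 time(s)
Maximum frequency is 5.
Only 15 reaches that frequency, so it is the mode.
Final answer: 15


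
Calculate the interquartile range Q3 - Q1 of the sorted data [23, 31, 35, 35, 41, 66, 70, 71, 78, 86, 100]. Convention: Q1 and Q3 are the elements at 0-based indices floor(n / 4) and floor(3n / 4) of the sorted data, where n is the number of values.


The data has n = 11 elements.
Q1 index = floor(11 / 4) = floor(2.75) = 2; Q3 index = floor(3 * 11 / 4) = floor(8.25) = 8
Q1 = element at index 2 = 35
Q3 = element at index 8 = 78
IQR = 78 - 35 = 43
Final answer: 43


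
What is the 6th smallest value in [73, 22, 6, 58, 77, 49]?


Sort ascending: [6, 22, 49, 58, 73, 77]
The 6th element (1-indexed) is at index 5.
Value = 77
Final answer: 77


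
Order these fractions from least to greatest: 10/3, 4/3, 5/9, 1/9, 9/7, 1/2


Convert to decimal for comparison:
  10/3 = 3.3333
  4/3 = 1.3333
  5/9 = 0.5556
  1/9 = 0.1111
  9/7 = 1.2857
  1/2 = 0.5
Decimals in increasing order: 0.1111 < 0.5 < 0.5556 < 1.2857 < 1.3333 < 3.3333
Writing each back as its fraction gives the sorted order.
Final answer: 1/9, 1/2, 5/9, 9/7, 4/3, 10/3


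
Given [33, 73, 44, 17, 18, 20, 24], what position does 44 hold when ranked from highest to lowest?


Sort descending: [73, 44, 33, 24, 20, 18, 17]
Find 44 in the sorted list.
44 is at position 2.
Final answer: 2


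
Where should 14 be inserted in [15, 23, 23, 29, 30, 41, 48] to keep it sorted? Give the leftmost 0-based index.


List is sorted: [15, 23, 23, 29, 30, 41, 48]
We need the leftmost position where 14 can be inserted, i.e. the first index whose element is >= 14 (or the end of the list if none is).
Binary search with low=0, high=7 (0-based indices):
  low=0, high=7, mid=3: a[3]=29 >= 14, so high = 3
  low=0, high=3, mid=1: a[1]=23 >= 14, so high = 1
  low=0, high=1, mid=0: a[0]=15 >= 14, so high = 0
Now low = high = 0, so the insertion index is 0.
Final answer: 0


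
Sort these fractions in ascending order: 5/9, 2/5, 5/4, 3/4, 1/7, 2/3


Convert to decimal for comparison:
  5/9 = 0.5556
  2/5 = 0.4
  5/4 = 1.25
  3/4 = 0.75
  1/7 = 0.1429
  2/3 = 0.6667
Decimals in increasing order: 0.1429 < 0.4 < 0.5556 < 0.6667 < 0.75 < 1.25
Writing each back as its fraction gives the sorted order.
Final answer: 1/7, 2/5, 5/9, 2/3, 3/4, 5/4


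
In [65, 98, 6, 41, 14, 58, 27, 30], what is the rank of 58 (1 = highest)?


Sort descending: [98, 65, 58, 41, 30, 27, 14, 6]
Find 58 in the sorted list.
58 is at position 3.
Final answer: 3


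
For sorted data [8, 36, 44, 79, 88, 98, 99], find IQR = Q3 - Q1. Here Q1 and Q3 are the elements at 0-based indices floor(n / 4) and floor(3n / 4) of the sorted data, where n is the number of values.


The data has n = 7 elements.
Q1 index = floor(7 / 4) = floor(1.75) = 1; Q3 index = floor(3 * 7 / 4) = floor(5.25) = 5
Q1 = element at index 1 = 36
Q3 = element at index 5 = 98
IQR = 98 - 36 = 62
Final answer: 62


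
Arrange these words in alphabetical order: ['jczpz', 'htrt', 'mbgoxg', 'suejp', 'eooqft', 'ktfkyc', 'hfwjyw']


Compare strings character by character (the first differing letter decides):
  'eooqft' < 'hfwjyw' since 'e' < 'h' at position 1
  'hfwjyw' < 'htrt' since 'f' < 't' at position 2
  'htrt' < 'jczpz' since 'h' < 'j' at position 1
  'jczpz' < 'ktfkyc' since 'j' < 'k' at position 1
  'ktfkyc' < 'mbgoxg' since 'k' < 'm' at position 1
  'mbgoxg' < 'suejp' since 'm' < 's' at position 1
Chaining these comparisons gives the alphabetical order.
Final answer: ['eooqft', 'hfwjyw', 'htrt', 'jczpz', 'ktfkyc', 'mbgoxg', 'suejp']


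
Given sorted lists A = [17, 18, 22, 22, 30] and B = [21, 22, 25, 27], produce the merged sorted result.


List A: [17, 18, 22, 22, 30]
List B: [21, 22, 25, 27]
Repeatedly compare the front elements and take the smaller:
  17 vs 21 -> take 17
  18 vs 21 -> take 18
  22 vs 21 -> take 21
  22 vs 22 -> take 22
  22 vs 22 -> take 22
  30 vs 22 -> take 22
  30 vs 25 -> take 25
  30 vs 27 -> take 27
  B is exhausted; append the rest of A: [30]
Final answer: [17, 18, 21, 22, 22, 22, 25, 27, 30]


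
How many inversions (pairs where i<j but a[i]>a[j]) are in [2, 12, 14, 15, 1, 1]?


For each element, count the later elements that are smaller than it:
  2 (index 0): smaller elements after it = [1, 1] -> 2
  12 (index 1): smaller elements after it = [1, 1] -> 2
  14 (index 2): smaller elements after it = [1, 1] -> 2
  15 (index 3): smaller elements after it = [1, 1] -> 2
  1 (index 4): smaller elements after it = [] -> 0
Total inversions = 2 + 2 + 2 + 2 + 0 = 8
Final answer: 8


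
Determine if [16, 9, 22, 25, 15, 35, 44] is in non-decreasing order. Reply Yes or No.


Check consecutive pairs:
  16 <= 9? False
  9 <= 22? True
  22 <= 25? True
  25 <= 15? False
  15 <= 35? True
  35 <= 44? True
2 consecutive pair(s) are out of order, so the list is not sorted.
Final answer: No


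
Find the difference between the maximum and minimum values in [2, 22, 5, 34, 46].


Maximum value: 46
Minimum value: 2
Range = 46 - 2 = 44
Final answer: 44


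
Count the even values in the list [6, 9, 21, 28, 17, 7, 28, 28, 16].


Check each element:
  6 is even
  9 is odd
  21 is odd
  28 is even
  17 is odd
  7 is odd
  28 is even
  28 is even
  16 is even
Evens: [6, 28, 28, 28, 16]
Count of evens = 5
Final answer: 5


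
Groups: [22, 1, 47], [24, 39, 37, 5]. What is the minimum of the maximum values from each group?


Find max of each group:
  Group 1: [22, 1, 47] -> max = 47
  Group 2: [24, 39, 37, 5] -> max = 39
Maxes: [47, 39]
Minimum of maxes = 39
Final answer: 39


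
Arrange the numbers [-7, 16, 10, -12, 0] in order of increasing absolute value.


Compute absolute values:
  |-7| = 7
  |16| = 16
  |10| = 10
  |-12| = 12
  |0| = 0
Absolute values in increasing order: 0 < 7 < 10 < 12 < 16
Listing the original numbers in that order gives the answer.
Final answer: [0, -7, 10, -12, 16]


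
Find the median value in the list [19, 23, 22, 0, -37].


First, sort the list: [-37, 0, 19, 22, 23]
The list has 5 elements (odd count).
The middle index is 2 (0-based), and the element there is 19.
Final answer: 19


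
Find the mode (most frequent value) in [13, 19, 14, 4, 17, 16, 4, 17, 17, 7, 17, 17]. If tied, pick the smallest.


Count the frequency of each value:
  4 appears 2 time(s)
  7 appears 1 time(s)
  13 appears 1 time(s)
  14 appears 1 time(s)
  16 appears 1 time(s)
  17 appears 5 time(s)
  19 appears 1 time(s)
Maximum frequency is 5.
Only 17 reaches that frequency, so it is the mode.
Final answer: 17


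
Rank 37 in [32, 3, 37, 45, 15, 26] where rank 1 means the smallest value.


Sort ascending: [3, 15, 26, 32, 37, 45]
Find 37 in the sorted list.
37 is at position 5 (1-indexed).
Final answer: 5


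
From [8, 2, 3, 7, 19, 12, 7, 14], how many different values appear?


List all unique values:
Distinct values: [2, 3, 7, 8, 12, 14, 19]
Count = 7
Final answer: 7


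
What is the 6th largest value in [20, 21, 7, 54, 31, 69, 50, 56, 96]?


Sort descending: [96, 69, 56, 54, 50, 31, 21, 20, 7]
The 6th element (1-indexed) is at index 5.
Value = 31
Final answer: 31


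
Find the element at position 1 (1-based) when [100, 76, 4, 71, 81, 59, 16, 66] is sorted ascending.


Sort ascending: [4, 16, 59, 66, 71, 76, 81, 100]
The 1st element (1-indexed) is at index 0.
Value = 4
Final answer: 4


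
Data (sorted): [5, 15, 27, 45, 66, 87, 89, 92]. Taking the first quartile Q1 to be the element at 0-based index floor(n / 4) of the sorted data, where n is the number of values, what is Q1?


The list has n = 8 elements.
Q1 index = floor(8 / 4) = floor(2) = 2
Counting from index 0 in the sorted data, the element at index 2 is 27.
Final answer: 27


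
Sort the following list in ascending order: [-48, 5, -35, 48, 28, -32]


Original list: [-48, 5, -35, 48, 28, -32]
Repeatedly take the smallest remaining element:
  Remaining [-48, 5, -35, 48, 28, -32] -> smallest is -48
  Remaining [5, -35, 48, 28, -32] -> smallest is -35
  Remaining [5, 48, 28, -32] -> smallest is -32
  Remaining [5, 48, 28] -> smallest is 5
  Remaining [48, 28] -> smallest is 28
  Remaining [48] -> smallest is 48
Collecting the picks in order gives the sorted list.
Final answer: [-48, -35, -32, 5, 28, 48]


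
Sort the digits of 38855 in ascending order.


The number 38855 has digits: 3, 8, 8, 5, 5
Sorted: 3, 5, 5, 8, 8
Joining the sorted digits gives the result.
Final answer: 35588


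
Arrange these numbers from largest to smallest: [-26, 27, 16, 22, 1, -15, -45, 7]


Original list: [-26, 27, 16, 22, 1, -15, -45, 7]
Repeatedly take the largest remaining element:
  Remaining [-26, 27, 16, 22, 1, -15, -45, 7] -> largest is 27
  Remaining [-26, 16, 22, 1, -15, -45, 7] -> largest is 22
  Remaining [-26, 16, 1, -15, -45, 7] -> largest is 16
  Remaining [-26, 1, -15, -45, 7] -> largest is 7
  Remaining [-26, 1, -15, -45] -> largest is 1
  Remaining [-26, -15, -45] -> largest is -15
  Remaining [-26, -45] -> largest is -26
  Remaining [-45] -> largest is -45
Collecting the picks in order gives the descending list.
Final answer: [27, 22, 16, 7, 1, -15, -26, -45]


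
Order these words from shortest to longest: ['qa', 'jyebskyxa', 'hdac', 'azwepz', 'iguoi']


Compute lengths:
  'qa' has length 2
  'jyebskyxa' has length 9
  'hdac' has length 4
  'azwepz' has length 6
  'iguoi' has length 5
Lengths in increasing order: 2 < 4 < 5 < 6 < 9
Listing the words in that order gives the answer.
Final answer: ['qa', 'hdac', 'iguoi', 'azwepz', 'jyebskyxa']


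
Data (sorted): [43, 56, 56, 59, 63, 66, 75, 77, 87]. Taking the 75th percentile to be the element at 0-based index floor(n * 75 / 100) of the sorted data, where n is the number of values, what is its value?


The dataset has n = 9 elements.
Index = floor(9 * 75 / 100) = floor(675 / 100) = floor(6.75) = 6
Counting from index 0 in the sorted data, the element at index 6 is 75.
Final answer: 75


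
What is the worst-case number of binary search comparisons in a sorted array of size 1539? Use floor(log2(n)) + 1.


Binary search halves the search space each step.
Maximum comparisons = floor(log2(1539)) + 1
log2(1539) = 10.5878
floor(log2(1539)) = 10, so 10 + 1 = 11
Final answer: 11


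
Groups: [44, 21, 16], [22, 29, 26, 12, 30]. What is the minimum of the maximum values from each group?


Find max of each group:
  Group 1: [44, 21, 16] -> max = 44
  Group 2: [22, 29, 26, 12, 30] -> max = 30
Maxes: [44, 30]
Minimum of maxes = 30
Final answer: 30


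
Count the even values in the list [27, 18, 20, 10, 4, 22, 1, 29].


Check each element:
  27 is odd
  18 is even
  20 is even
  10 is even
  4 is even
  22 is even
  1 is odd
  29 is odd
Evens: [18, 20, 10, 4, 22]
Count of evens = 5
Final answer: 5


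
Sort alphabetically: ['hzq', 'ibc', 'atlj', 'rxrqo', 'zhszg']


Compare strings character by character (the first differing letter decides):
  'atlj' < 'hzq' since 'a' < 'h' at position 1
  'hzq' < 'ibc' since 'h' < 'i' at position 1
  'ibc' < 'rxrqo' since 'i' < 'r' at position 1
  'rxrqo' < 'zhszg' since 'r' < 'z' at position 1
Chaining these comparisons gives the alphabetical order.
Final answer: ['atlj', 'hzq', 'ibc', 'rxrqo', 'zhszg']


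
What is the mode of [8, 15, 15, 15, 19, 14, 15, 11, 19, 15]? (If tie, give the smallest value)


Count the frequency of each value:
  8 appears 1 time(s)
  11 appears 1 time(s)
  14 appears 1 time(s)
  15 appears 5 time(s)
  19 appears 2 time(s)
Maximum frequency is 5.
Only 15 reaches that frequency, so it is the mode.
Final answer: 15


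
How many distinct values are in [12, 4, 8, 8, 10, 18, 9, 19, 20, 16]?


List all unique values:
Distinct values: [4, 8, 9, 10, 12, 16, 18, 19, 20]
Count = 9
Final answer: 9


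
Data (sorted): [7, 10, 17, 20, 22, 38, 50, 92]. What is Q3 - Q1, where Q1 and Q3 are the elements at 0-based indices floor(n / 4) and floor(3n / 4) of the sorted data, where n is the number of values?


The data has n = 8 elements.
Q1 index = floor(8 / 4) = floor(2) = 2; Q3 index = floor(3 * 8 / 4) = floor(6) = 6
Q1 = element at index 2 = 17
Q3 = element at index 6 = 50
IQR = 50 - 17 = 33
Final answer: 33


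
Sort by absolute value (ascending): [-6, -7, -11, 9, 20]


Compute absolute values:
  |-6| = 6
  |-7| = 7
  |-11| = 11
  |9| = 9
  |20| = 20
Absolute values in increasing order: 6 < 7 < 9 < 11 < 20
Listing the original numbers in that order gives the answer.
Final answer: [-6, -7, 9, -11, 20]


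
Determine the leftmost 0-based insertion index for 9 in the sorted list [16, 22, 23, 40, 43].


List is sorted: [16, 22, 23, 40, 43]
We need the leftmost position where 9 can be inserted, i.e. the first index whose element is >= 9 (or the end of the list if none is).
Binary search with low=0, high=5 (0-based indices):
  low=0, high=5, mid=2: a[2]=23 >= 9, so high = 2
  low=0, high=2, mid=1: a[1]=22 >= 9, so high = 1
  low=0, high=1, mid=0: a[0]=16 >= 9, so high = 0
Now low = high = 0, so the insertion index is 0.
Final answer: 0


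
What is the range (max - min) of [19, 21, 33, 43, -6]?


Maximum value: 43
Minimum value: -6
Range = 43 - (-6) = 49
Final answer: 49


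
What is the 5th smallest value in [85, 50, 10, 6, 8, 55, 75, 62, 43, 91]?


Sort ascending: [6, 8, 10, 43, 50, 55, 62, 75, 85, 91]
The 5th element (1-indexed) is at index 4.
Value = 50
Final answer: 50


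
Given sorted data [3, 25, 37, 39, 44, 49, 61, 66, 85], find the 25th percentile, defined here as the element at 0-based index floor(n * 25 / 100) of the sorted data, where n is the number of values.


The dataset has n = 9 elements.
Index = floor(9 * 25 / 100) = floor(225 / 100) = floor(2.25) = 2
Counting from index 0 in the sorted data, the element at index 2 is 37.
Final answer: 37


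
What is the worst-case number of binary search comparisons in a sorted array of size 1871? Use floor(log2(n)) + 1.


Binary search halves the search space each step.
Maximum comparisons = floor(log2(1871)) + 1
log2(1871) = 10.8696
floor(log2(1871)) = 10, so 10 + 1 = 11
Final answer: 11


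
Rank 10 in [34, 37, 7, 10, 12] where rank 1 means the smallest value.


Sort ascending: [7, 10, 12, 34, 37]
Find 10 in the sorted list.
10 is at position 2 (1-indexed).
Final answer: 2


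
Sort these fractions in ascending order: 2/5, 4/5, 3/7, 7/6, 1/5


Convert to decimal for comparison:
  2/5 = 0.4
  4/5 = 0.8
  3/7 = 0.4286
  7/6 = 1.1667
  1/5 = 0.2
Decimals in increasing order: 0.2 < 0.4 < 0.4286 < 0.8 < 1.1667
Writing each back as its fraction gives the sorted order.
Final answer: 1/5, 2/5, 3/7, 4/5, 7/6


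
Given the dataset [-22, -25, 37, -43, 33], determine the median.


First, sort the list: [-43, -25, -22, 33, 37]
The list has 5 elements (odd count).
The middle index is 2 (0-based), and the element there is -22.
Final answer: -22


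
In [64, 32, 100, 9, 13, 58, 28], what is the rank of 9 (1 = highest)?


Sort descending: [100, 64, 58, 32, 28, 13, 9]
Find 9 in the sorted list.
9 is at position 7.
Final answer: 7


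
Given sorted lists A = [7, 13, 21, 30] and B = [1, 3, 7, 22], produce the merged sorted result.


List A: [7, 13, 21, 30]
List B: [1, 3, 7, 22]
Repeatedly compare the front elements and take the smaller:
  7 vs 1 -> take 1
  7 vs 3 -> take 3
  7 vs 7 -> take 7
  13 vs 7 -> take 7
  13 vs 22 -> take 13
  21 vs 22 -> take 21
  30 vs 22 -> take 22
  B is exhausted; append the rest of A: [30]
Final answer: [1, 3, 7, 7, 13, 21, 22, 30]


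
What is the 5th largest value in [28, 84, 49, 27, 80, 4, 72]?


Sort descending: [84, 80, 72, 49, 28, 27, 4]
The 5th element (1-indexed) is at index 4.
Value = 28
Final answer: 28


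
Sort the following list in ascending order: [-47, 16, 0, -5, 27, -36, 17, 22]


Original list: [-47, 16, 0, -5, 27, -36, 17, 22]
Repeatedly take the smallest remaining element:
  Remaining [-47, 16, 0, -5, 27, -36, 17, 22] -> smallest is -47
  Remaining [16, 0, -5, 27, -36, 17, 22] -> smallest is -36
  Remaining [16, 0, -5, 27, 17, 22] -> smallest is -5
  Remaining [16, 0, 27, 17, 22] -> smallest is 0
  Remaining [16, 27, 17, 22] -> smallest is 16
  Remaining [27, 17, 22] -> smallest is 17
  Remaining [27, 22] -> smallest is 22
  Remaining [27] -> smallest is 27
Collecting the picks in order gives the sorted list.
Final answer: [-47, -36, -5, 0, 16, 17, 22, 27]


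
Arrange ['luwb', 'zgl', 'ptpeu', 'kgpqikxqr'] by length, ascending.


Compute lengths:
  'luwb' has length 4
  'zgl' has length 3
  'ptpeu' has length 5
  'kgpqikxqr' has length 9
Lengths in increasing order: 3 < 4 < 5 < 9
Listing the words in that order gives the answer.
Final answer: ['zgl', 'luwb', 'ptpeu', 'kgpqikxqr']


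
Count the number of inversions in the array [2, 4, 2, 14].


For each element, count the later elements that are smaller than it:
  2 (index 0): smaller elements after it = [] -> 0
  4 (index 1): smaller elements after it = [2] -> 1
  2 (index 2): smaller elements after it = [] -> 0
Total inversions = 0 + 1 + 0 = 1
Final answer: 1


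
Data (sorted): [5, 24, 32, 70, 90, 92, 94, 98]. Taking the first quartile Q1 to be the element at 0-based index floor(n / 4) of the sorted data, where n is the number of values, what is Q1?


The list has n = 8 elements.
Q1 index = floor(8 / 4) = floor(2) = 2
Counting from index 0 in the sorted data, the element at index 2 is 32.
Final answer: 32


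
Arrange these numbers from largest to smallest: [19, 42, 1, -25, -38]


Original list: [19, 42, 1, -25, -38]
Repeatedly take the largest remaining element:
  Remaining [19, 42, 1, -25, -38] -> largest is 42
  Remaining [19, 1, -25, -38] -> largest is 19
  Remaining [1, -25, -38] -> largest is 1
  Remaining [-25, -38] -> largest is -25
  Remaining [-38] -> largest is -38
Collecting the picks in order gives the descending list.
Final answer: [42, 19, 1, -25, -38]


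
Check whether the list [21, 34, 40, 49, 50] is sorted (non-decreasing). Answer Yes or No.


Check consecutive pairs:
  21 <= 34? True
  34 <= 40? True
  40 <= 49? True
  49 <= 50? True
Every consecutive pair is in order, so the list is non-decreasing.
Final answer: Yes


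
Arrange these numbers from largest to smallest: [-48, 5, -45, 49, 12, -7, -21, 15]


Original list: [-48, 5, -45, 49, 12, -7, -21, 15]
Repeatedly take the largest remaining element:
  Remaining [-48, 5, -45, 49, 12, -7, -21, 15] -> largest is 49
  Remaining [-48, 5, -45, 12, -7, -21, 15] -> largest is 15
  Remaining [-48, 5, -45, 12, -7, -21] -> largest is 12
  Remaining [-48, 5, -45, -7, -21] -> largest is 5
  Remaining [-48, -45, -7, -21] -> largest is -7
  Remaining [-48, -45, -21] -> largest is -21
  Remaining [-48, -45] -> largest is -45
  Remaining [-48] -> largest is -48
Collecting the picks in order gives the descending list.
Final answer: [49, 15, 12, 5, -7, -21, -45, -48]
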